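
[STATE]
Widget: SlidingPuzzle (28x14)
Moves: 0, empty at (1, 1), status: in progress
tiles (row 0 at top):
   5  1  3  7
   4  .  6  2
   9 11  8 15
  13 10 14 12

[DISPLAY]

┌────┬────┬────┬────┐       
│  5 │  1 │  3 │  7 │       
├────┼────┼────┼────┤       
│  4 │    │  6 │  2 │       
├────┼────┼────┼────┤       
│  9 │ 11 │  8 │ 15 │       
├────┼────┼────┼────┤       
│ 13 │ 10 │ 14 │ 12 │       
└────┴────┴────┴────┘       
Moves: 0                    
                            
                            
                            
                            


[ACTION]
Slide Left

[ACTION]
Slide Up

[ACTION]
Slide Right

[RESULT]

┌────┬────┬────┬────┐       
│  5 │  1 │  3 │  7 │       
├────┼────┼────┼────┤       
│  4 │  6 │  8 │  2 │       
├────┼────┼────┼────┤       
│  9 │    │ 11 │ 15 │       
├────┼────┼────┼────┤       
│ 13 │ 10 │ 14 │ 12 │       
└────┴────┴────┴────┘       
Moves: 3                    
                            
                            
                            
                            


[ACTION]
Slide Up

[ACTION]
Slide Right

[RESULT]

┌────┬────┬────┬────┐       
│  5 │  1 │  3 │  7 │       
├────┼────┼────┼────┤       
│  4 │  6 │  8 │  2 │       
├────┼────┼────┼────┤       
│  9 │ 10 │ 11 │ 15 │       
├────┼────┼────┼────┤       
│    │ 13 │ 14 │ 12 │       
└────┴────┴────┴────┘       
Moves: 5                    
                            
                            
                            
                            


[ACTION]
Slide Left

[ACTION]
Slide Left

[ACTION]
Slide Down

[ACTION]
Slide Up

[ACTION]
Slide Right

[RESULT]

┌────┬────┬────┬────┐       
│  5 │  1 │  3 │  7 │       
├────┼────┼────┼────┤       
│  4 │  6 │  8 │  2 │       
├────┼────┼────┼────┤       
│  9 │ 10 │ 11 │ 15 │       
├────┼────┼────┼────┤       
│ 13 │    │ 14 │ 12 │       
└────┴────┴────┴────┘       
Moves: 10                   
                            
                            
                            
                            


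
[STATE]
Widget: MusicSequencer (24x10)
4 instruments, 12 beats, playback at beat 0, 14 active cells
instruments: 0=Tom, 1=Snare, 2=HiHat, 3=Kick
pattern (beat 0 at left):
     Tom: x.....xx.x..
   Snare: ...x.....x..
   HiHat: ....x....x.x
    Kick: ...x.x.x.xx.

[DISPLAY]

      ▼12345678901      
   Tom█·····██·█··      
 Snare···█·····█··      
 HiHat····█····█·█      
  Kick···█·█·█·██·      
                        
                        
                        
                        
                        


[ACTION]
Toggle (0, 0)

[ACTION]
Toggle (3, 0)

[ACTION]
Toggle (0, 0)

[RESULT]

      ▼12345678901      
   Tom█·····██·█··      
 Snare···█·····█··      
 HiHat····█····█·█      
  Kick█··█·█·█·██·      
                        
                        
                        
                        
                        


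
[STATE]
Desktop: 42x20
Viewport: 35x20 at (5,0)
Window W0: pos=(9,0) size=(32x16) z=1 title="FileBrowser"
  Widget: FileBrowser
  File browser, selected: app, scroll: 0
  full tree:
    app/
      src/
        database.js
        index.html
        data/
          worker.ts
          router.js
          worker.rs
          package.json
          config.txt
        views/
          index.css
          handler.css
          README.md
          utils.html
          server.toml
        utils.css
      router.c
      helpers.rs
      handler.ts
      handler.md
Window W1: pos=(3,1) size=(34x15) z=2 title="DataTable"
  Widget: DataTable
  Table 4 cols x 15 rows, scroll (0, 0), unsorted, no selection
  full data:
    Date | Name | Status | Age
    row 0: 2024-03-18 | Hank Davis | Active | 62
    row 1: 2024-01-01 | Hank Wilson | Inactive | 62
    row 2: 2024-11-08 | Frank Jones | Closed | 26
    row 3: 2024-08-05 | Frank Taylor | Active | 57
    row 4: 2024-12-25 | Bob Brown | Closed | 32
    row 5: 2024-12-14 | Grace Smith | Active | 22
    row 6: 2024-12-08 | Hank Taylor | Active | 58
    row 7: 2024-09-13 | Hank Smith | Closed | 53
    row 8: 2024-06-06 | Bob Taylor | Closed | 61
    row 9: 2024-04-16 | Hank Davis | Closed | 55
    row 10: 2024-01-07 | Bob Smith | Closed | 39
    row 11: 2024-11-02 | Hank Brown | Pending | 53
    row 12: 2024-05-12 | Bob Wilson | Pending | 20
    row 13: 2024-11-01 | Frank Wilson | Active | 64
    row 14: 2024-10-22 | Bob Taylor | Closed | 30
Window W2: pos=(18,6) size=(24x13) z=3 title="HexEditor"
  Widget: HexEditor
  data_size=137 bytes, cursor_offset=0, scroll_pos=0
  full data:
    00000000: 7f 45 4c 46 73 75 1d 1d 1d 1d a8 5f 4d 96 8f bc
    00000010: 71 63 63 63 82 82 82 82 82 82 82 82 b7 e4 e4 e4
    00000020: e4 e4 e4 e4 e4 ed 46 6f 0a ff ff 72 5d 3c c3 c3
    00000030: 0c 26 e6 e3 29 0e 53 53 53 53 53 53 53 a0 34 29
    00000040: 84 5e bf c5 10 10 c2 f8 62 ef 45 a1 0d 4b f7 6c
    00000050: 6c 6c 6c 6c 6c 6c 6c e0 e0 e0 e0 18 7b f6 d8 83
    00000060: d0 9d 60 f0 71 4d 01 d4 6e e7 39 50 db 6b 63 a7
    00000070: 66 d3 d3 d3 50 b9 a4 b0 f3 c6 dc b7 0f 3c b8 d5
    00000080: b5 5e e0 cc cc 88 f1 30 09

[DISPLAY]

    ┏━━━━━━━━━━━━━━━━━━━━━━━━━━━━━━
━━━━━━━━━━━━━━━━━━━━━━━━━━━━━━━┓   
DataTable                      ┃───
───────────────────────────────┨   
ate      │Name        │Status  ┃   
─────────┼────────────┼────────┃   
024-03-18│Han┏━━━━━━━━━━━━━━━━━━━━━
024-01-01│Han┃ HexEditor           
024-11-08│Fra┠─────────────────────
024-08-05│Fra┃00000000  7F 45 4c 46
024-12-25│Bob┃00000010  71 63 63 63
024-12-14│Gra┃00000020  e4 e4 e4 e4
024-12-08│Han┃00000030  0c 26 e6 e3
024-09-13│Han┃00000040  84 5e bf c5
024-06-06│Bob┃00000050  6c 6c 6c 6c
━━━━━━━━━━━━━┃00000060  d0 9d 60 f0
             ┃00000070  66 d3 d3 d3
             ┃00000080  b5 5e e0 cc
             ┗━━━━━━━━━━━━━━━━━━━━━
                                   


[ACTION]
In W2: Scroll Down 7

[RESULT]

    ┏━━━━━━━━━━━━━━━━━━━━━━━━━━━━━━
━━━━━━━━━━━━━━━━━━━━━━━━━━━━━━━┓   
DataTable                      ┃───
───────────────────────────────┨   
ate      │Name        │Status  ┃   
─────────┼────────────┼────────┃   
024-03-18│Han┏━━━━━━━━━━━━━━━━━━━━━
024-01-01│Han┃ HexEditor           
024-11-08│Fra┠─────────────────────
024-08-05│Fra┃00000070  66 d3 d3 d3
024-12-25│Bob┃00000080  b5 5e e0 cc
024-12-14│Gra┃                     
024-12-08│Han┃                     
024-09-13│Han┃                     
024-06-06│Bob┃                     
━━━━━━━━━━━━━┃                     
             ┃                     
             ┃                     
             ┗━━━━━━━━━━━━━━━━━━━━━
                                   


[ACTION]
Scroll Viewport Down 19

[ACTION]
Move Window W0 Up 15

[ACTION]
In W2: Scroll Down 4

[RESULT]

    ┏━━━━━━━━━━━━━━━━━━━━━━━━━━━━━━
━━━━━━━━━━━━━━━━━━━━━━━━━━━━━━━┓   
DataTable                      ┃───
───────────────────────────────┨   
ate      │Name        │Status  ┃   
─────────┼────────────┼────────┃   
024-03-18│Han┏━━━━━━━━━━━━━━━━━━━━━
024-01-01│Han┃ HexEditor           
024-11-08│Fra┠─────────────────────
024-08-05│Fra┃00000080  b5 5e e0 cc
024-12-25│Bob┃                     
024-12-14│Gra┃                     
024-12-08│Han┃                     
024-09-13│Han┃                     
024-06-06│Bob┃                     
━━━━━━━━━━━━━┃                     
             ┃                     
             ┃                     
             ┗━━━━━━━━━━━━━━━━━━━━━
                                   


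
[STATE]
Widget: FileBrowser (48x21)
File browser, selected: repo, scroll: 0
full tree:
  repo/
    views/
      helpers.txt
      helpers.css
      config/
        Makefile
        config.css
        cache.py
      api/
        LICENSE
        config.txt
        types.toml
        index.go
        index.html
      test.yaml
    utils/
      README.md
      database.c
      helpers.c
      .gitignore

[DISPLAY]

> [-] repo/                                     
    [+] views/                                  
    [+] utils/                                  
                                                
                                                
                                                
                                                
                                                
                                                
                                                
                                                
                                                
                                                
                                                
                                                
                                                
                                                
                                                
                                                
                                                
                                                


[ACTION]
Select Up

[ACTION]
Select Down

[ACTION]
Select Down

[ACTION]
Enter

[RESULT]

  [-] repo/                                     
    [+] views/                                  
  > [-] utils/                                  
      README.md                                 
      database.c                                
      helpers.c                                 
      .gitignore                                
                                                
                                                
                                                
                                                
                                                
                                                
                                                
                                                
                                                
                                                
                                                
                                                
                                                
                                                


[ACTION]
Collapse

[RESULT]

  [-] repo/                                     
    [+] views/                                  
  > [+] utils/                                  
                                                
                                                
                                                
                                                
                                                
                                                
                                                
                                                
                                                
                                                
                                                
                                                
                                                
                                                
                                                
                                                
                                                
                                                


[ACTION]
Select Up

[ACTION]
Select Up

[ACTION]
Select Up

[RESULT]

> [-] repo/                                     
    [+] views/                                  
    [+] utils/                                  
                                                
                                                
                                                
                                                
                                                
                                                
                                                
                                                
                                                
                                                
                                                
                                                
                                                
                                                
                                                
                                                
                                                
                                                


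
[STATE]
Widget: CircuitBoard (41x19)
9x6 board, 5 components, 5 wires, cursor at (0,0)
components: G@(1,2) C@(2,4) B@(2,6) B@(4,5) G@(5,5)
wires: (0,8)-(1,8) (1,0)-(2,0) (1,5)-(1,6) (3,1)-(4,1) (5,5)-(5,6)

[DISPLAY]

   0 1 2 3 4 5 6 7 8                     
0  [.]                              ·    
                                    │    
1   ·       G           · ─ ·       ·    
    │                                    
2   ·               C       B            
                                         
3       ·                                
        │                                
4       ·               B                
                                         
5                       G ─ ·            
Cursor: (0,0)                            
                                         
                                         
                                         
                                         
                                         
                                         


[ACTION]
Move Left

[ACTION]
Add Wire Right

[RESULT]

   0 1 2 3 4 5 6 7 8                     
0  [.]─ ·                           ·    
                                    │    
1   ·       G           · ─ ·       ·    
    │                                    
2   ·               C       B            
                                         
3       ·                                
        │                                
4       ·               B                
                                         
5                       G ─ ·            
Cursor: (0,0)                            
                                         
                                         
                                         
                                         
                                         
                                         


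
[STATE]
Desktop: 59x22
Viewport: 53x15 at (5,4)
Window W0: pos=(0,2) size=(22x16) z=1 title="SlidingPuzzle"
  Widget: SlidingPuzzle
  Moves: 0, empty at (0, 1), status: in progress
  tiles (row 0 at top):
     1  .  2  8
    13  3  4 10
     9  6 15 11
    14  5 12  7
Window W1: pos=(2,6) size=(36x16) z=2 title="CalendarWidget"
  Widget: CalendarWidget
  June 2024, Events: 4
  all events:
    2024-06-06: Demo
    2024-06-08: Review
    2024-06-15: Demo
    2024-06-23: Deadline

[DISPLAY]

────────────────┨                                    
─┬────┬────┬────┃                                    
━━━━━━━━━━━━━━━━━━━━━━━━━━━━━━━━┓                    
alendarWidget                   ┃                    
────────────────────────────────┨                    
          June 2024             ┃                    
 Tu We Th Fr Sa Su              ┃                    
              1  2              ┃                    
  4  5  6*  7  8*  9            ┃                    
 11 12 13 14 15* 16             ┃                    
 18 19 20 21 22 23*             ┃                    
 25 26 27 28 29 30              ┃                    
                                ┃                    
                                ┃                    
                                ┃                    


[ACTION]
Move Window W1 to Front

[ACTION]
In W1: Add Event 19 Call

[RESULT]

────────────────┨                                    
─┬────┬────┬────┃                                    
━━━━━━━━━━━━━━━━━━━━━━━━━━━━━━━━┓                    
alendarWidget                   ┃                    
────────────────────────────────┨                    
          June 2024             ┃                    
 Tu We Th Fr Sa Su              ┃                    
              1  2              ┃                    
  4  5  6*  7  8*  9            ┃                    
 11 12 13 14 15* 16             ┃                    
 18 19* 20 21 22 23*            ┃                    
 25 26 27 28 29 30              ┃                    
                                ┃                    
                                ┃                    
                                ┃                    


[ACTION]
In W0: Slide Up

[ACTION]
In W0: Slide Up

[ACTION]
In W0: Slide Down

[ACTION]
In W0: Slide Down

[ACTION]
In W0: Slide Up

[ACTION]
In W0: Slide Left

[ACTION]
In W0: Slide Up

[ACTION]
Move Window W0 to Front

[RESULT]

────────────────┨                                    
─┬────┬────┬────┃                                    
 │  3 │  2 │  8 ┃━━━━━━━━━━━━━━━┓                    
─┼────┼────┼────┃               ┃                    
 │  4 │ 15 │ 10 ┃───────────────┨                    
─┼────┼────┼────┃24             ┃                    
 │  6 │    │ 11 ┃u              ┃                    
─┼────┼────┼────┃2              ┃                    
 │  5 │ 12 │  7 ┃  9            ┃                    
─┴────┴────┴────┃16             ┃                    
s: 7            ┃23*            ┃                    
                ┃0              ┃                    
                ┃               ┃                    
━━━━━━━━━━━━━━━━┛               ┃                    
                                ┃                    


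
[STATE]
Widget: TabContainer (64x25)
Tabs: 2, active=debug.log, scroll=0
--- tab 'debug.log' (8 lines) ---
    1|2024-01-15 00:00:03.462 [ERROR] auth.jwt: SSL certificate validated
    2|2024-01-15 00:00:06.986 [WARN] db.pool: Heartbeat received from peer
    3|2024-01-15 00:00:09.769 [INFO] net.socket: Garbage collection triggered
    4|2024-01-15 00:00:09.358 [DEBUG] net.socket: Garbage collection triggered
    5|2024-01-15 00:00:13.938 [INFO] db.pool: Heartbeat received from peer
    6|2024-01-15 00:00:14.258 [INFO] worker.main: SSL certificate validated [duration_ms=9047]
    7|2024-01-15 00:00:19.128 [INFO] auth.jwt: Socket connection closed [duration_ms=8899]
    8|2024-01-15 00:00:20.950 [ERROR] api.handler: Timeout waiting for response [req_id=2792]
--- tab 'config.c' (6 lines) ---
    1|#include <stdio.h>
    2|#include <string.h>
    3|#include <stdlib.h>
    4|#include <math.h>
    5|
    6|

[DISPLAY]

[debug.log]│ config.c                                           
────────────────────────────────────────────────────────────────
2024-01-15 00:00:03.462 [ERROR] auth.jwt: SSL certificate valida
2024-01-15 00:00:06.986 [WARN] db.pool: Heartbeat received from 
2024-01-15 00:00:09.769 [INFO] net.socket: Garbage collection tr
2024-01-15 00:00:09.358 [DEBUG] net.socket: Garbage collection t
2024-01-15 00:00:13.938 [INFO] db.pool: Heartbeat received from 
2024-01-15 00:00:14.258 [INFO] worker.main: SSL certificate vali
2024-01-15 00:00:19.128 [INFO] auth.jwt: Socket connection close
2024-01-15 00:00:20.950 [ERROR] api.handler: Timeout waiting for
                                                                
                                                                
                                                                
                                                                
                                                                
                                                                
                                                                
                                                                
                                                                
                                                                
                                                                
                                                                
                                                                
                                                                
                                                                


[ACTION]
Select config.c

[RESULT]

 debug.log │[config.c]                                          
────────────────────────────────────────────────────────────────
#include <stdio.h>                                              
#include <string.h>                                             
#include <stdlib.h>                                             
#include <math.h>                                               
                                                                
                                                                
                                                                
                                                                
                                                                
                                                                
                                                                
                                                                
                                                                
                                                                
                                                                
                                                                
                                                                
                                                                
                                                                
                                                                
                                                                
                                                                
                                                                


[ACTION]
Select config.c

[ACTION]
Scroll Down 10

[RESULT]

 debug.log │[config.c]                                          
────────────────────────────────────────────────────────────────
                                                                
                                                                
                                                                
                                                                
                                                                
                                                                
                                                                
                                                                
                                                                
                                                                
                                                                
                                                                
                                                                
                                                                
                                                                
                                                                
                                                                
                                                                
                                                                
                                                                
                                                                
                                                                
                                                                


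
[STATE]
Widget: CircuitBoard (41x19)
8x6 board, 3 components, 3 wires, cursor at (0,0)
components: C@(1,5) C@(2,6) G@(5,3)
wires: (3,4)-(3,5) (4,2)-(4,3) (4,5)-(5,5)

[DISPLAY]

   0 1 2 3 4 5 6 7                       
0  [.]                                   
                                         
1                       C                
                                         
2                           C            
                                         
3                   · ─ ·                
                                         
4           · ─ ·       ·                
                        │                
5               G       ·                
Cursor: (0,0)                            
                                         
                                         
                                         
                                         
                                         
                                         


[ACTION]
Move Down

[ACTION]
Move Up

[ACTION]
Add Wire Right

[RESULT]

   0 1 2 3 4 5 6 7                       
0  [.]─ ·                                
                                         
1                       C                
                                         
2                           C            
                                         
3                   · ─ ·                
                                         
4           · ─ ·       ·                
                        │                
5               G       ·                
Cursor: (0,0)                            
                                         
                                         
                                         
                                         
                                         
                                         


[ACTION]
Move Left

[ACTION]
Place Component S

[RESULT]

   0 1 2 3 4 5 6 7                       
0  [S]─ ·                                
                                         
1                       C                
                                         
2                           C            
                                         
3                   · ─ ·                
                                         
4           · ─ ·       ·                
                        │                
5               G       ·                
Cursor: (0,0)                            
                                         
                                         
                                         
                                         
                                         
                                         


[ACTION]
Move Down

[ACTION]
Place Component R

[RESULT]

   0 1 2 3 4 5 6 7                       
0   S ─ ·                                
                                         
1  [R]                  C                
                                         
2                           C            
                                         
3                   · ─ ·                
                                         
4           · ─ ·       ·                
                        │                
5               G       ·                
Cursor: (1,0)                            
                                         
                                         
                                         
                                         
                                         
                                         


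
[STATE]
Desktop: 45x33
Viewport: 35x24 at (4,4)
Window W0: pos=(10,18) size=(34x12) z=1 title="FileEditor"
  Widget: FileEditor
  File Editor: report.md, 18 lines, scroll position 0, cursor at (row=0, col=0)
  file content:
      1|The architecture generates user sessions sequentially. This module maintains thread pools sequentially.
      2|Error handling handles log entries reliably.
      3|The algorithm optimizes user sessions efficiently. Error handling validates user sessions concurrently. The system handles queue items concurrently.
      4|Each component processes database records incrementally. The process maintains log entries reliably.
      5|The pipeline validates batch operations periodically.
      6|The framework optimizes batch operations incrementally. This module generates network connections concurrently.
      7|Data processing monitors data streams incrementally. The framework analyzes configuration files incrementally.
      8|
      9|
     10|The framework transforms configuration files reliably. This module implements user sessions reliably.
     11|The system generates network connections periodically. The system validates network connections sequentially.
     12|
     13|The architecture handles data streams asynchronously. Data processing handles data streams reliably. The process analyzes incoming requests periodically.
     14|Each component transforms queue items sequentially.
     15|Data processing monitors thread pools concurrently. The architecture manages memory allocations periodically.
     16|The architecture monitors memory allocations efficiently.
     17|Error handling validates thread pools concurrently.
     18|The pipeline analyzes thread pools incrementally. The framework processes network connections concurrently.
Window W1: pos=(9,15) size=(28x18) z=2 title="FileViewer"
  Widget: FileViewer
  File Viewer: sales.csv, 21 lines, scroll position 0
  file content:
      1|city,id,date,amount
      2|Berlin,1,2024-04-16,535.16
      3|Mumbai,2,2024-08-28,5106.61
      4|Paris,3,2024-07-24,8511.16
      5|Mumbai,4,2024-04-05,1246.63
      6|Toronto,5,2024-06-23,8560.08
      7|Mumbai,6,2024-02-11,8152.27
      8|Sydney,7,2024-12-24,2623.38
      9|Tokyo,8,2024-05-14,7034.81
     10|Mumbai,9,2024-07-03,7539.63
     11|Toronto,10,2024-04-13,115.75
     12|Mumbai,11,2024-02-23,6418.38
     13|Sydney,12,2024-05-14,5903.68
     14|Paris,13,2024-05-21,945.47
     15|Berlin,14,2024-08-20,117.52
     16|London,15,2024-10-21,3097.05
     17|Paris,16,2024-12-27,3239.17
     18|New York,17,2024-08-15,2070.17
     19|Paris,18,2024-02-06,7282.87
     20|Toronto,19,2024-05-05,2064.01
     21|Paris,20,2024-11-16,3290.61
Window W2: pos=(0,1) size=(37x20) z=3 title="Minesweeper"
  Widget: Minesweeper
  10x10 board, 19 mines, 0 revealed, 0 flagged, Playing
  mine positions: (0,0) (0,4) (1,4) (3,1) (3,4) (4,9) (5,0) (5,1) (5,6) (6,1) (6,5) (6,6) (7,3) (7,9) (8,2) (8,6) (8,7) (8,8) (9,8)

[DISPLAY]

■■■■■■■                         ┃  
■■■■■■■                         ┃  
■■■■■■■                         ┃  
■■■■■■■                         ┃  
■■■■■■■                         ┃  
■■■■■■■                         ┃  
■■■■■■■                         ┃  
■■■■■■■                         ┃  
■■■■■■■                         ┃  
■■■■■■■                         ┃  
                                ┃  
                                ┃  
                                ┃  
                                ┃  
                                ┃━━
                                ┃  
━━━━━━━━━━━━━━━━━━━━━━━━━━━━━━━━┛──
     ┃Paris,3,2024-07-24,8511.1░┃ u
     ┃Mumbai,4,2024-04-05,1246.░┃ e
     ┃Toronto,5,2024-06-23,8560░┃er
     ┃Mumbai,6,2024-02-11,8152.░┃at
     ┃Sydney,7,2024-12-24,2623.░┃ch
     ┃Tokyo,8,2024-05-14,7034.8░┃tc
     ┃Mumbai,9,2024-07-03,7539.░┃at


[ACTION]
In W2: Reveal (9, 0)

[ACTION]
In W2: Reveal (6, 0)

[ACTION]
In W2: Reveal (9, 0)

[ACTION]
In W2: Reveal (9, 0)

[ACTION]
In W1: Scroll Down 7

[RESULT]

■■■■■■■                         ┃  
■■■■■■■                         ┃  
■■■■■■■                         ┃  
■■■■■■■                         ┃  
■■■■■■■                         ┃  
■■■■■■■                         ┃  
■■■■■■■                         ┃  
■■■■■■■                         ┃  
■■■■■■■                         ┃  
■■■■■■■                         ┃  
                                ┃  
                                ┃  
                                ┃  
                                ┃  
                                ┃━━
                                ┃  
━━━━━━━━━━━━━━━━━━━━━━━━━━━━━━━━┛──
     ┃Toronto,10,2024-04-13,115░┃ u
     ┃Mumbai,11,2024-02-23,6418░┃ e
     ┃Sydney,12,2024-05-14,5903░┃er
     ┃Paris,13,2024-05-21,945.4░┃at
     ┃Berlin,14,2024-08-20,117.░┃ch
     ┃London,15,2024-10-21,3097░┃tc
     ┃Paris,16,2024-12-27,3239.░┃at


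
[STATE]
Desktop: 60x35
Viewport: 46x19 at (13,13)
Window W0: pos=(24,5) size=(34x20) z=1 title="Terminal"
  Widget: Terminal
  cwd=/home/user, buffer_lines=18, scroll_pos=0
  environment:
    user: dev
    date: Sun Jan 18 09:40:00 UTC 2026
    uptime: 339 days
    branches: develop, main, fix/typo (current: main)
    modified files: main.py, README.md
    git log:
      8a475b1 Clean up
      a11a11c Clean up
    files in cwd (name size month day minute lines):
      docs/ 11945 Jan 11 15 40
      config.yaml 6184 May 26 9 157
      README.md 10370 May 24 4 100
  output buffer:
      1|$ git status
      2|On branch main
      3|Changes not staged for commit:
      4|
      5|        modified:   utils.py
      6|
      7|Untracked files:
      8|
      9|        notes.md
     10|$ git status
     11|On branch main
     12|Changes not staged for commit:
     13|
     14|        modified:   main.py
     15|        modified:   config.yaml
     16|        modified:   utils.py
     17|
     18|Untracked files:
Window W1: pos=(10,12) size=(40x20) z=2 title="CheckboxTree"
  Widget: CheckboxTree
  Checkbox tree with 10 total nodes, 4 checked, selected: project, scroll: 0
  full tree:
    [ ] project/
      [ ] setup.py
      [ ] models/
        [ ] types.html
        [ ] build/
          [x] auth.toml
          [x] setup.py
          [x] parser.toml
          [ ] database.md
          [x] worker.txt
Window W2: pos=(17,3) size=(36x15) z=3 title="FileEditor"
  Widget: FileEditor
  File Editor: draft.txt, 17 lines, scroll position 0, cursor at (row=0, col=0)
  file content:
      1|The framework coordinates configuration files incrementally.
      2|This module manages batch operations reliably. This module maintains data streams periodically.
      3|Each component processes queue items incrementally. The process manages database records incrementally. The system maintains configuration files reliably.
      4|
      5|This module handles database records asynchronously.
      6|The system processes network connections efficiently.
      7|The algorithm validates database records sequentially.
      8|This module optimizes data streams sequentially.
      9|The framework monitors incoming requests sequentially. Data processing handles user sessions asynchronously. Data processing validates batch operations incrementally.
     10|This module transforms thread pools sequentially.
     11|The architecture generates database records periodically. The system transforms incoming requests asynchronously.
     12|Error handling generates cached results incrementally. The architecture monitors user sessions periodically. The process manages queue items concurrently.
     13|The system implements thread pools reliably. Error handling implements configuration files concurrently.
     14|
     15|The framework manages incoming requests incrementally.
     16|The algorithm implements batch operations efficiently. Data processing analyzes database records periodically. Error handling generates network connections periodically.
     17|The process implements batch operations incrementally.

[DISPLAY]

heck┃This module optimizes data stream░┃    ┃ 
────┃The framework monitors incoming r░┃    ┃ 
-] p┃This module transforms thread poo░┃    ┃ 
 [ ]┃The architecture generates databa▼┃    ┃ 
 [-]┗━━━━━━━━━━━━━━━━━━━━━━━━━━━━━━━━━━┛    ┃ 
   [ ] types.html                   ┃       ┃ 
   [-] build/                       ┃mmit:  ┃ 
     [x] auth.toml                  ┃       ┃ 
     [x] setup.py                   ┃py     ┃ 
     [x] parser.toml                ┃g.yaml ┃ 
     [ ] database.md                ┃.py    ┃ 
     [x] worker.txt                 ┃━━━━━━━┛ 
                                    ┃         
                                    ┃         
                                    ┃         
                                    ┃         
                                    ┃         
                                    ┃         
━━━━━━━━━━━━━━━━━━━━━━━━━━━━━━━━━━━━┛         


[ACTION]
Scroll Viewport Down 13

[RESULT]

 [ ]┃The architecture generates databa▼┃    ┃ 
 [-]┗━━━━━━━━━━━━━━━━━━━━━━━━━━━━━━━━━━┛    ┃ 
   [ ] types.html                   ┃       ┃ 
   [-] build/                       ┃mmit:  ┃ 
     [x] auth.toml                  ┃       ┃ 
     [x] setup.py                   ┃py     ┃ 
     [x] parser.toml                ┃g.yaml ┃ 
     [ ] database.md                ┃.py    ┃ 
     [x] worker.txt                 ┃━━━━━━━┛ 
                                    ┃         
                                    ┃         
                                    ┃         
                                    ┃         
                                    ┃         
                                    ┃         
━━━━━━━━━━━━━━━━━━━━━━━━━━━━━━━━━━━━┛         
                                              
                                              
                                              


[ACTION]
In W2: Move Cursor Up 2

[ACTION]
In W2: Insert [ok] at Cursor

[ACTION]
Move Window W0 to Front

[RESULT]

 [ ]┃The ar┃        notes.md                ┃ 
 [-]┗━━━━━━┃$ git status                    ┃ 
   [ ] type┃On branch main                  ┃ 
   [-] buil┃Changes not staged for commit:  ┃ 
     [x] au┃                                ┃ 
     [x] se┃        modified:   main.py     ┃ 
     [x] pa┃        modified:   config.yaml ┃ 
     [ ] da┃        modified:   utils.py    ┃ 
     [x] wo┗━━━━━━━━━━━━━━━━━━━━━━━━━━━━━━━━┛ 
                                    ┃         
                                    ┃         
                                    ┃         
                                    ┃         
                                    ┃         
                                    ┃         
━━━━━━━━━━━━━━━━━━━━━━━━━━━━━━━━━━━━┛         
                                              
                                              
                                              
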